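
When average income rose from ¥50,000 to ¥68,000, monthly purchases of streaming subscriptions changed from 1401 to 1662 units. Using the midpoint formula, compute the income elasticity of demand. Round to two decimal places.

ΔQ = 261, ΔI = 18000. Midpoints: Ī = 59,000, Q̄ = 1531.5.
ε_I = (ΔQ/ΔI)(Ī/Q̄) = (261/18000)(59000/1531.5).

0.56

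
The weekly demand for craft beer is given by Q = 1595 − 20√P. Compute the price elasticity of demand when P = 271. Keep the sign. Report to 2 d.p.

At P = 271, Q = 1265.758.
dQ/dP = −20/(2√P) = -0.607.
ε = (dQ/dP)(P/Q) = (-0.607)(271/1265.758).

-0.13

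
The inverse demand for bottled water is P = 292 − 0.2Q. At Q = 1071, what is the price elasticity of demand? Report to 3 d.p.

At Q = 1071, P = 292 − 0.2(1071) = 77.80.
dP/dQ = −0.2, so dQ/dP = 1/(−0.2) = -5.000.
ε = (dQ/dP)(P/Q) = (-5.000)(77.80/1071).

-0.363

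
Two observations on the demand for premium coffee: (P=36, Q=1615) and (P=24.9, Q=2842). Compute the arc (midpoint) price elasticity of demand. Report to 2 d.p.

-1.51

ΔQ = 2842 − 1615 = 1227; ΔP = 24.9 − 36 = -11.1.
Midpoints: P̄ = 30.45, Q̄ = 2228.5.
ε = (ΔQ/ΔP)(P̄/Q̄) = (1227/-11.1)(30.45/2228.5).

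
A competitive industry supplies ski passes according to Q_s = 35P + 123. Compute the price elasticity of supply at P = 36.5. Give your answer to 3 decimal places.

At P = 36.5, Q_s = 1400.50.
dQ_s/dP = 35.
ε_s = (dQ_s/dP)(P/Q_s) = (35)(36.5/1400.50).

0.912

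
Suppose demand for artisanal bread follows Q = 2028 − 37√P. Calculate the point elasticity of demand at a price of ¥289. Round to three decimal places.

-0.225

At P = 289, Q = 1399.
dQ/dP = −37/(2√P) = -1.088.
ε = (dQ/dP)(P/Q) = (-1.088)(289/1399).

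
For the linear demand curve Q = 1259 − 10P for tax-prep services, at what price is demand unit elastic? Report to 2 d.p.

For linear demand Q = a − bP, ε = −bP/(a − bP). |ε| = 1 when bP = a − bP, i.e. P = a/(2b).
P = 1259/(2·10) = 1259/20 = 62.9500.

62.95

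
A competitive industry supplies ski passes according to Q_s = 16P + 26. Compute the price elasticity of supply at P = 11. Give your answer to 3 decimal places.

0.871

At P = 11, Q_s = 202.
dQ_s/dP = 16.
ε_s = (dQ_s/dP)(P/Q_s) = (16)(11/202).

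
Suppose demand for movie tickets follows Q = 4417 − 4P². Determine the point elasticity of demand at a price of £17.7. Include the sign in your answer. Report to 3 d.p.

At P = 17.7, Q = 3163.840.
dQ/dP = −8P = -141.600.
ε = (dQ/dP)(P/Q) = (-141.600)(17.7/3163.840).
|ε| < 1, so demand is inelastic at this price.

-0.792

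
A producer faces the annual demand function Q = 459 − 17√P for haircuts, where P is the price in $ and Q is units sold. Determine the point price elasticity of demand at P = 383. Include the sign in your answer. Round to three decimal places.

-1.317

At P = 383, Q = 126.303.
dQ/dP = −17/(2√P) = -0.434.
ε = (dQ/dP)(P/Q) = (-0.434)(383/126.303).
|ε| > 1, so demand is elastic at this price.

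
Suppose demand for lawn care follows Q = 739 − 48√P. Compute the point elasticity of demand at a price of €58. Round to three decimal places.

-0.489

At P = 58, Q = 373.443.
dQ/dP = −48/(2√P) = -3.151.
ε = (dQ/dP)(P/Q) = (-3.151)(58/373.443).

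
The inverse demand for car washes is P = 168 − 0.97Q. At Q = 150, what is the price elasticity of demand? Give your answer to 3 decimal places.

At Q = 150, P = 168 − 0.97(150) = 22.50.
dP/dQ = −0.97, so dQ/dP = 1/(−0.97) = -1.031.
ε = (dQ/dP)(P/Q) = (-1.031)(22.50/150).

-0.155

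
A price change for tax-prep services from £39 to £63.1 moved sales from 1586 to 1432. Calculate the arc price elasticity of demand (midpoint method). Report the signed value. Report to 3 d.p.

ΔQ = 1432 − 1586 = -154; ΔP = 63.1 − 39 = 24.1.
Midpoints: P̄ = 51.05, Q̄ = 1509.0.
ε = (ΔQ/ΔP)(P̄/Q̄) = (-154/24.1)(51.05/1509.0).

-0.216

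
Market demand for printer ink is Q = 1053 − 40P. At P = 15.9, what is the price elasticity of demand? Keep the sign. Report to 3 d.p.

-1.525

At P = 15.9, Q = 417.
dQ/dP = −40.
ε = (dQ/dP)(P/Q) = (-40)(15.9/417).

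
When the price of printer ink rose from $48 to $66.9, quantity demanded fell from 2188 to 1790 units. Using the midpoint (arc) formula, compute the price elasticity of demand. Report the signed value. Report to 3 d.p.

-0.608

ΔQ = 1790 − 2188 = -398; ΔP = 66.9 − 48 = 18.9.
Midpoints: P̄ = 57.45, Q̄ = 1989.0.
ε = (ΔQ/ΔP)(P̄/Q̄) = (-398/18.9)(57.45/1989.0).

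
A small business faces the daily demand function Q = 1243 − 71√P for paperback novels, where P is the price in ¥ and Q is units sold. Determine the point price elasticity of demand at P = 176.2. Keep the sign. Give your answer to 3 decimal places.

-1.568

At P = 176.2, Q = 300.544.
dQ/dP = −71/(2√P) = -2.674.
ε = (dQ/dP)(P/Q) = (-2.674)(176.2/300.544).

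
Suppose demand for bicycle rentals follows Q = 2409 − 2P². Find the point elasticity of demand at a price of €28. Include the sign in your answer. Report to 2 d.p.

-3.73

At P = 28, Q = 841.
dQ/dP = −4P = -112.
ε = (dQ/dP)(P/Q) = (-112)(28/841).
|ε| > 1, so demand is elastic at this price.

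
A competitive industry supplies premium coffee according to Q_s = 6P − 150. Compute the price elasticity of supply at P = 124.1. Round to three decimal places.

At P = 124.1, Q_s = 594.60.
dQ_s/dP = 6.
ε_s = (dQ_s/dP)(P/Q_s) = (6)(124.1/594.60).

1.252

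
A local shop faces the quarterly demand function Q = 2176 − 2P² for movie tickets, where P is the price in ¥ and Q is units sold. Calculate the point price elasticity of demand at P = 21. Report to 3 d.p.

At P = 21, Q = 1294.
dQ/dP = −4P = -84.
ε = (dQ/dP)(P/Q) = (-84)(21/1294).

-1.363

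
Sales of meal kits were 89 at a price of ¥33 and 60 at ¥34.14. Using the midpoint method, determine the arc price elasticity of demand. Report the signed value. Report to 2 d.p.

-11.46

ΔQ = 60 − 89 = -29; ΔP = 34.14 − 33 = 1.14.
Midpoints: P̄ = 33.57, Q̄ = 74.5.
ε = (ΔQ/ΔP)(P̄/Q̄) = (-29/1.14)(33.57/74.5).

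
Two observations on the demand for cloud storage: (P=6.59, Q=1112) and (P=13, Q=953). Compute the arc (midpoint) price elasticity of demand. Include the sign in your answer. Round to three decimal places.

ΔQ = 953 − 1112 = -159; ΔP = 13 − 6.59 = 6.41.
Midpoints: P̄ = 9.79, Q̄ = 1032.5.
ε = (ΔQ/ΔP)(P̄/Q̄) = (-159/6.41)(9.79/1032.5).

-0.235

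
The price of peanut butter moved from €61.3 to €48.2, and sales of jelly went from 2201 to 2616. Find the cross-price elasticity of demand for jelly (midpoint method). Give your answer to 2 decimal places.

-0.72

ΔQ_x = 2616 − 2201 = 415; ΔP_y = 48.2 − 61.3 = -13.1.
Midpoints: P̄_y = 54.75, Q̄_x = 2408.5.
ε_xy = (ΔQ_x/ΔP_y)(P̄_y/Q̄_x) = (415/-13.1)(54.75/2408.5).
ε_xy < 0, so the goods are complements.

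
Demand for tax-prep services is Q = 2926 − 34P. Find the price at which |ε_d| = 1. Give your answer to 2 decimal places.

43.03

For linear demand Q = a − bP, ε = −bP/(a − bP). |ε| = 1 when bP = a − bP, i.e. P = a/(2b).
P = 2926/(2·34) = 2926/68 = 43.0294.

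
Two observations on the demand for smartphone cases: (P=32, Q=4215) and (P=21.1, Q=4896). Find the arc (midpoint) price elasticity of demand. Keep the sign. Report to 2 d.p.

ΔQ = 4896 − 4215 = 681; ΔP = 21.1 − 32 = -10.9.
Midpoints: P̄ = 26.55, Q̄ = 4555.5.
ε = (ΔQ/ΔP)(P̄/Q̄) = (681/-10.9)(26.55/4555.5).

-0.36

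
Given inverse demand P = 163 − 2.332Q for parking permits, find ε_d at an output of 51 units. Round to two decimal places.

At Q = 51, P = 163 − 2.332(51) = 44.07.
dP/dQ = −2.332, so dQ/dP = 1/(−2.332) = -0.429.
ε = (dQ/dP)(P/Q) = (-0.429)(44.07/51).

-0.37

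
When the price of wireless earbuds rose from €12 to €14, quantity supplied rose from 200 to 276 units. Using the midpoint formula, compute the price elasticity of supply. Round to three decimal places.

2.076

ΔQ = 276 − 200 = 76; ΔP = 14 − 12 = 2.
Midpoints: P̄ = 13.00, Q̄ = 238.0.
ε_s = (ΔQ/ΔP)(P̄/Q̄) = (76/2)(13.00/238.0).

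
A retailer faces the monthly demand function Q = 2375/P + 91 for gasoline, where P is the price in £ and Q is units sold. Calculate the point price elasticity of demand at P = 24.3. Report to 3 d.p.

At P = 24.3, Q = 188.737.
dQ/dP = −2375/P² = -4.022.
ε = (dQ/dP)(P/Q) = (-4.022)(24.3/188.737).

-0.518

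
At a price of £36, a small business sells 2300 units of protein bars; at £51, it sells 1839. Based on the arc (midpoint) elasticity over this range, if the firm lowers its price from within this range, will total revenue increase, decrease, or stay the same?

Arc ε = (-461/15)(43.50/2069.5) ≈ -0.646.
|ε| = 0.65 < 1, so demand is inelastic. A price cut therefore reduces total revenue.

decrease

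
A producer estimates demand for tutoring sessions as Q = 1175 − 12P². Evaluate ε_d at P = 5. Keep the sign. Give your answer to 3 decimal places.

-0.686

At P = 5, Q = 875.
dQ/dP = −24P = -120.
ε = (dQ/dP)(P/Q) = (-120)(5/875).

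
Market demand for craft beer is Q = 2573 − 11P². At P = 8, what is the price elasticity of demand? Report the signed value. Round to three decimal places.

At P = 8, Q = 1869.
dQ/dP = −22P = -176.
ε = (dQ/dP)(P/Q) = (-176)(8/1869).
|ε| < 1, so demand is inelastic at this price.

-0.753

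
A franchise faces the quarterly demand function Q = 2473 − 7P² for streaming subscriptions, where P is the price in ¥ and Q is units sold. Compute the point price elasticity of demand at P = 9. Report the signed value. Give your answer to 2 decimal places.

At P = 9, Q = 1906.
dQ/dP = −14P = -126.
ε = (dQ/dP)(P/Q) = (-126)(9/1906).

-0.59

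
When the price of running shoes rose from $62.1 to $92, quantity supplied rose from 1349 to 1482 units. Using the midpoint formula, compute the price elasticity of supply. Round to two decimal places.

0.24

ΔQ = 1482 − 1349 = 133; ΔP = 92 − 62.1 = 29.9.
Midpoints: P̄ = 77.05, Q̄ = 1415.5.
ε_s = (ΔQ/ΔP)(P̄/Q̄) = (133/29.9)(77.05/1415.5).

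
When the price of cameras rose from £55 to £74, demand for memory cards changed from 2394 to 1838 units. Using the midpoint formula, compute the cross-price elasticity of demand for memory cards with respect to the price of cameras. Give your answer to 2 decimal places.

ΔQ_x = 1838 − 2394 = -556; ΔP_y = 74 − 55 = 19.
Midpoints: P̄_y = 64.50, Q̄_x = 2116.0.
ε_xy = (ΔQ_x/ΔP_y)(P̄_y/Q̄_x) = (-556/19)(64.50/2116.0).

-0.89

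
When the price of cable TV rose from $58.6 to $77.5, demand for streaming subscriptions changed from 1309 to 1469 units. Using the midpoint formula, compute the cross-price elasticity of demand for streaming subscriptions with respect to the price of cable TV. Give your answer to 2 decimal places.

ΔQ_x = 1469 − 1309 = 160; ΔP_y = 77.5 − 58.6 = 18.9.
Midpoints: P̄_y = 68.05, Q̄_x = 1389.0.
ε_xy = (ΔQ_x/ΔP_y)(P̄_y/Q̄_x) = (160/18.9)(68.05/1389.0).

0.41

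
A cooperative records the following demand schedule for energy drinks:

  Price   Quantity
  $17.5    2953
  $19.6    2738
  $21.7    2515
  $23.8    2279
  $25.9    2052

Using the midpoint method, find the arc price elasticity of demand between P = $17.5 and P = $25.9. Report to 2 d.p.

At P = 17.5, Q = 2953; at P = 25.9, Q = 2052.
ΔQ = -901, ΔP = 8.4. Midpoints: P̄ = 21.70, Q̄ = 2502.5.
ε = (ΔQ/ΔP)(P̄/Q̄) = (-901/8.4)(21.70/2502.5).

-0.93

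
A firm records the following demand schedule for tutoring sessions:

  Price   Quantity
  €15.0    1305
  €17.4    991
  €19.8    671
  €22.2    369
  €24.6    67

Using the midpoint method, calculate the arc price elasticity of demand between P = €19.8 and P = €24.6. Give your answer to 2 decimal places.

At P = 19.8, Q = 671; at P = 24.6, Q = 67.
ΔQ = -604, ΔP = 4.8. Midpoints: P̄ = 22.20, Q̄ = 369.0.
ε = (ΔQ/ΔP)(P̄/Q̄) = (-604/4.8)(22.20/369.0).

-7.57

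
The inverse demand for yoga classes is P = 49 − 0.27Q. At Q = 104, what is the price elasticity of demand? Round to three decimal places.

At Q = 104, P = 49 − 0.27(104) = 20.92.
dP/dQ = −0.27, so dQ/dP = 1/(−0.27) = -3.704.
ε = (dQ/dP)(P/Q) = (-3.704)(20.92/104).

-0.745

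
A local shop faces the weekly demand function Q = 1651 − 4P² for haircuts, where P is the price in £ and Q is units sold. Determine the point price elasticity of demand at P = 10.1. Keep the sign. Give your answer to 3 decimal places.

At P = 10.1, Q = 1242.960.
dQ/dP = −8P = -80.800.
ε = (dQ/dP)(P/Q) = (-80.800)(10.1/1242.960).

-0.657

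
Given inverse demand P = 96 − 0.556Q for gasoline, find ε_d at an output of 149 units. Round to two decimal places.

At Q = 149, P = 96 − 0.556(149) = 13.16.
dP/dQ = −0.556, so dQ/dP = 1/(−0.556) = -1.799.
ε = (dQ/dP)(P/Q) = (-1.799)(13.16/149).

-0.16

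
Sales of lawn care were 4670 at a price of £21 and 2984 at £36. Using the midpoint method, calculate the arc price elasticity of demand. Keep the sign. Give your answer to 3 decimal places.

ΔQ = 2984 − 4670 = -1686; ΔP = 36 − 21 = 15.
Midpoints: P̄ = 28.50, Q̄ = 3827.0.
ε = (ΔQ/ΔP)(P̄/Q̄) = (-1686/15)(28.50/3827.0).

-0.837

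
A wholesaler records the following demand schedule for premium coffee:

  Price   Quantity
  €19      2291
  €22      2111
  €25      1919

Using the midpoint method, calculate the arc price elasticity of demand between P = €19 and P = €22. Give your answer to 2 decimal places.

-0.56

At P = 19, Q = 2291; at P = 22, Q = 2111.
ΔQ = -180, ΔP = 3. Midpoints: P̄ = 20.50, Q̄ = 2201.0.
ε = (ΔQ/ΔP)(P̄/Q̄) = (-180/3)(20.50/2201.0).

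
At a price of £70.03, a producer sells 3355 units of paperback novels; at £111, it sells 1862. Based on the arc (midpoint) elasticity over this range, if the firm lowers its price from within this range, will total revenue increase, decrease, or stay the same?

increase

Arc ε = (-1493/40.97)(90.52/2608.5) ≈ -1.265.
|ε| = 1.26 > 1, so demand is elastic. A price cut therefore raises total revenue.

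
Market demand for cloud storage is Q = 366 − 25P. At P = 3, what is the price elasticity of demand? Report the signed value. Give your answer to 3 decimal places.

At P = 3, Q = 291.
dQ/dP = −25.
ε = (dQ/dP)(P/Q) = (-25)(3/291).

-0.258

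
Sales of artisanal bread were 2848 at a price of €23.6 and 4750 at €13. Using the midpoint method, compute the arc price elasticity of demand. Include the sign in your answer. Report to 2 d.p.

-0.86

ΔQ = 4750 − 2848 = 1902; ΔP = 13 − 23.6 = -10.6.
Midpoints: P̄ = 18.30, Q̄ = 3799.0.
ε = (ΔQ/ΔP)(P̄/Q̄) = (1902/-10.6)(18.30/3799.0).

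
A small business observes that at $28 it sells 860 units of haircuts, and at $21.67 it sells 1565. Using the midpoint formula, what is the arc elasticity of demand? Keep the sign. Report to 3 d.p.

-2.281

ΔQ = 1565 − 860 = 705; ΔP = 21.67 − 28 = -6.33.
Midpoints: P̄ = 24.84, Q̄ = 1212.5.
ε = (ΔQ/ΔP)(P̄/Q̄) = (705/-6.33)(24.84/1212.5).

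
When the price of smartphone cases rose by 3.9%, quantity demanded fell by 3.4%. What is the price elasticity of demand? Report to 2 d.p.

-0.87

ε = %ΔQ / %ΔP = (-3.4)/(3.9) = -0.872.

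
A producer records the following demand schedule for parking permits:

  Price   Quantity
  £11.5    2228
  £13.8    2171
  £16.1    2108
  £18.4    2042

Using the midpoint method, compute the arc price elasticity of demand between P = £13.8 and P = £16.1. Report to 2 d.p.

At P = 13.8, Q = 2171; at P = 16.1, Q = 2108.
ΔQ = -63, ΔP = 2.3. Midpoints: P̄ = 14.95, Q̄ = 2139.5.
ε = (ΔQ/ΔP)(P̄/Q̄) = (-63/2.3)(14.95/2139.5).

-0.19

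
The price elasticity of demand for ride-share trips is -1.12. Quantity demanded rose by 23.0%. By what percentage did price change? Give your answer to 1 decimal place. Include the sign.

-20.5%

%ΔP ≈ %ΔQ / ε = (23.0%)/(-1.12) = -20.54%.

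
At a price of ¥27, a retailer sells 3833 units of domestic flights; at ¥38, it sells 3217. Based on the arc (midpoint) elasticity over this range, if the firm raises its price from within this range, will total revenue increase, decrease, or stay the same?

Arc ε = (-616/11)(32.50/3525.0) ≈ -0.516.
|ε| = 0.52 < 1, so demand is inelastic. A price rise therefore raises total revenue.

increase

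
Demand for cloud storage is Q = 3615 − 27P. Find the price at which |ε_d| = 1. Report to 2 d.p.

For linear demand Q = a − bP, ε = −bP/(a − bP). |ε| = 1 when bP = a − bP, i.e. P = a/(2b).
P = 3615/(2·27) = 3615/54 = 66.9444.

66.94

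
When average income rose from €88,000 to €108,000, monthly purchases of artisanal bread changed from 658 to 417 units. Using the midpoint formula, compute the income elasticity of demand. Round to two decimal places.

-2.20

ΔQ = -241, ΔI = 20000. Midpoints: Ī = 98,000, Q̄ = 537.5.
ε_I = (ΔQ/ΔI)(Ī/Q̄) = (-241/20000)(98000/537.5).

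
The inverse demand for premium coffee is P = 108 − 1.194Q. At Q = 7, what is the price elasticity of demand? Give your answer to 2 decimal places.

-11.92

At Q = 7, P = 108 − 1.194(7) = 99.64.
dP/dQ = −1.194, so dQ/dP = 1/(−1.194) = -0.838.
ε = (dQ/dP)(P/Q) = (-0.838)(99.64/7).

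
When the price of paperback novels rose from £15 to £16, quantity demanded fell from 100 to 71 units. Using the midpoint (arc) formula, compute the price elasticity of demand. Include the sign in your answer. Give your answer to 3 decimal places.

ΔQ = 71 − 100 = -29; ΔP = 16 − 15 = 1.
Midpoints: P̄ = 15.50, Q̄ = 85.5.
ε = (ΔQ/ΔP)(P̄/Q̄) = (-29/1)(15.50/85.5).

-5.257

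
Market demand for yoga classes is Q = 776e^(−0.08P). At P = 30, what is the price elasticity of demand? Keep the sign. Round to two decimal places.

-2.40

At P = 30, Q = 70.397.
dQ/dP = −0.08·776e^(−0.08P) = −0.08Q = -5.632.
ε = (dQ/dP)(P/Q) = (-5.632)(30/70.397).
|ε| > 1, so demand is elastic at this price.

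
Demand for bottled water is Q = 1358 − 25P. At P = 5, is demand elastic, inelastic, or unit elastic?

inelastic

Q = 1233, dQ/dP = -25.
ε = (dQ/dP)(P/Q) ≈ -0.101.
|ε| = 0.10 < 1.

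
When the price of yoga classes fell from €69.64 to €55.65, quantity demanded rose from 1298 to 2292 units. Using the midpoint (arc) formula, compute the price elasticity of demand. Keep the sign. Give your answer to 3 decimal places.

-2.480

ΔQ = 2292 − 1298 = 994; ΔP = 55.65 − 69.64 = -13.99.
Midpoints: P̄ = 62.64, Q̄ = 1795.0.
ε = (ΔQ/ΔP)(P̄/Q̄) = (994/-13.99)(62.64/1795.0).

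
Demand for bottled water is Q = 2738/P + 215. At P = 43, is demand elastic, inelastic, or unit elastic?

Q = 278.674, dQ/dP = -1.481.
ε = (dQ/dP)(P/Q) ≈ -0.228.
|ε| = 0.23 < 1.

inelastic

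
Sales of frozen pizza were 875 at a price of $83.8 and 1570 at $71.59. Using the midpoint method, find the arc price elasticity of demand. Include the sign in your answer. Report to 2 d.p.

-3.62

ΔQ = 1570 − 875 = 695; ΔP = 71.59 − 83.8 = -12.21.
Midpoints: P̄ = 77.69, Q̄ = 1222.5.
ε = (ΔQ/ΔP)(P̄/Q̄) = (695/-12.21)(77.69/1222.5).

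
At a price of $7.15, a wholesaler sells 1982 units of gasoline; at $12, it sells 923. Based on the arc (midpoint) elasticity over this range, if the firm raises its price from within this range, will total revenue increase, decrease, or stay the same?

Arc ε = (-1059/4.85)(9.57/1452.5) ≈ -1.439.
|ε| = 1.44 > 1, so demand is elastic. A price rise therefore reduces total revenue.

decrease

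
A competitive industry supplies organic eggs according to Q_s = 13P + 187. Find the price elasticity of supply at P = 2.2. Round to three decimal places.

0.133

At P = 2.2, Q_s = 215.60.
dQ_s/dP = 13.
ε_s = (dQ_s/dP)(P/Q_s) = (13)(2.2/215.60).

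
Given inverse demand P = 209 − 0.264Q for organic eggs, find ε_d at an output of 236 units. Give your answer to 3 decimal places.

At Q = 236, P = 209 − 0.264(236) = 146.70.
dP/dQ = −0.264, so dQ/dP = 1/(−0.264) = -3.788.
ε = (dQ/dP)(P/Q) = (-3.788)(146.70/236).

-2.355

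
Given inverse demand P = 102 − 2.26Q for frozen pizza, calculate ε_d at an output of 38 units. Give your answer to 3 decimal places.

At Q = 38, P = 102 − 2.26(38) = 16.12.
dP/dQ = −2.26, so dQ/dP = 1/(−2.26) = -0.442.
ε = (dQ/dP)(P/Q) = (-0.442)(16.12/38).

-0.188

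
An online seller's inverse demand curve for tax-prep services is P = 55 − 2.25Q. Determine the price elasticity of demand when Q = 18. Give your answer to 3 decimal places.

At Q = 18, P = 55 − 2.25(18) = 14.50.
dP/dQ = −2.25, so dQ/dP = 1/(−2.25) = -0.444.
ε = (dQ/dP)(P/Q) = (-0.444)(14.50/18).

-0.358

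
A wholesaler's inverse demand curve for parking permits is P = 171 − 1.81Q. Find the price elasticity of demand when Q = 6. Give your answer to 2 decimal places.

-14.75

At Q = 6, P = 171 − 1.81(6) = 160.14.
dP/dQ = −1.81, so dQ/dP = 1/(−1.81) = -0.552.
ε = (dQ/dP)(P/Q) = (-0.552)(160.14/6).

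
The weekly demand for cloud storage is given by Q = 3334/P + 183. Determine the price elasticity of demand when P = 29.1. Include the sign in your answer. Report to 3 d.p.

At P = 29.1, Q = 297.570.
dQ/dP = −3334/P² = -3.937.
ε = (dQ/dP)(P/Q) = (-3.937)(29.1/297.570).
|ε| < 1, so demand is inelastic at this price.

-0.385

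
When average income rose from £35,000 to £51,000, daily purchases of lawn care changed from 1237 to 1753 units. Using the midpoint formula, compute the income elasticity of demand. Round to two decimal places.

0.93

ΔQ = 516, ΔI = 16000. Midpoints: Ī = 43,000, Q̄ = 1495.0.
ε_I = (ΔQ/ΔI)(Ī/Q̄) = (516/16000)(43000/1495.0).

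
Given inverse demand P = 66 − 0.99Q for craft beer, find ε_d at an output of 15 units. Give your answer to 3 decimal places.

At Q = 15, P = 66 − 0.99(15) = 51.15.
dP/dQ = −0.99, so dQ/dP = 1/(−0.99) = -1.010.
ε = (dQ/dP)(P/Q) = (-1.010)(51.15/15).

-3.444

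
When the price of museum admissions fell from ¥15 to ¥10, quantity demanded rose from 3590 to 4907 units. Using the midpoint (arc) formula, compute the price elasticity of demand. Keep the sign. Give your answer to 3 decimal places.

ΔQ = 4907 − 3590 = 1317; ΔP = 10 − 15 = -5.
Midpoints: P̄ = 12.50, Q̄ = 4248.5.
ε = (ΔQ/ΔP)(P̄/Q̄) = (1317/-5)(12.50/4248.5).

-0.775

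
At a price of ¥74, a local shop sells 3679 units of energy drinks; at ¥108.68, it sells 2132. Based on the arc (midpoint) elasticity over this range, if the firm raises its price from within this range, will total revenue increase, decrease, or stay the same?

Arc ε = (-1547/34.68)(91.34/2905.5) ≈ -1.402.
|ε| = 1.40 > 1, so demand is elastic. A price rise therefore reduces total revenue.

decrease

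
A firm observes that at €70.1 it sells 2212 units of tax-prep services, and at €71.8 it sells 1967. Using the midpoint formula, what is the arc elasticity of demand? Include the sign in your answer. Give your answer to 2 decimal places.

ΔQ = 1967 − 2212 = -245; ΔP = 71.8 − 70.1 = 1.7.
Midpoints: P̄ = 70.95, Q̄ = 2089.5.
ε = (ΔQ/ΔP)(P̄/Q̄) = (-245/1.7)(70.95/2089.5).

-4.89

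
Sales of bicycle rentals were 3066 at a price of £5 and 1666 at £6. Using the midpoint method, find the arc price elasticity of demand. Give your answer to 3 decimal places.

-3.254

ΔQ = 1666 − 3066 = -1400; ΔP = 6 − 5 = 1.
Midpoints: P̄ = 5.50, Q̄ = 2366.0.
ε = (ΔQ/ΔP)(P̄/Q̄) = (-1400/1)(5.50/2366.0).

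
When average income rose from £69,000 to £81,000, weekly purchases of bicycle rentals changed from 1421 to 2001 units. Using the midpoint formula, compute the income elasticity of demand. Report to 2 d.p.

ΔQ = 580, ΔI = 12000. Midpoints: Ī = 75,000, Q̄ = 1711.0.
ε_I = (ΔQ/ΔI)(Ī/Q̄) = (580/12000)(75000/1711.0).

2.12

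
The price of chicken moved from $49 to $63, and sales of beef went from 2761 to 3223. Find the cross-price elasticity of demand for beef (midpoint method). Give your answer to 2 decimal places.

ΔQ_x = 3223 − 2761 = 462; ΔP_y = 63 − 49 = 14.
Midpoints: P̄_y = 56.00, Q̄_x = 2992.0.
ε_xy = (ΔQ_x/ΔP_y)(P̄_y/Q̄_x) = (462/14)(56.00/2992.0).
ε_xy > 0, so the goods are substitutes.

0.62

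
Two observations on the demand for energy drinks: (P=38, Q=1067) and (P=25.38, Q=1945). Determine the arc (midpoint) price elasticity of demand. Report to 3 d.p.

ΔQ = 1945 − 1067 = 878; ΔP = 25.38 − 38 = -12.62.
Midpoints: P̄ = 31.69, Q̄ = 1506.0.
ε = (ΔQ/ΔP)(P̄/Q̄) = (878/-12.62)(31.69/1506.0).

-1.464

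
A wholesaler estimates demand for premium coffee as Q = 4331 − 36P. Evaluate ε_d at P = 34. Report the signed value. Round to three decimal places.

At P = 34, Q = 3107.
dQ/dP = −36.
ε = (dQ/dP)(P/Q) = (-36)(34/3107).

-0.394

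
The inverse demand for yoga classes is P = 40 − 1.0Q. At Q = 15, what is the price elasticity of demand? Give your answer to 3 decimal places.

At Q = 15, P = 40 − 1.0(15) = 25.00.
dP/dQ = −1.0, so dQ/dP = 1/(−1.0) = -1.000.
ε = (dQ/dP)(P/Q) = (-1.000)(25.00/15).

-1.667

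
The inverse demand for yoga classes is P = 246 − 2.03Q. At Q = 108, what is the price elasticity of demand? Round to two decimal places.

At Q = 108, P = 246 − 2.03(108) = 26.76.
dP/dQ = −2.03, so dQ/dP = 1/(−2.03) = -0.493.
ε = (dQ/dP)(P/Q) = (-0.493)(26.76/108).

-0.12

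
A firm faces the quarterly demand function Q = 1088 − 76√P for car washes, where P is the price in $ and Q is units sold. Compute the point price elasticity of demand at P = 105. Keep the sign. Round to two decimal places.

-1.26

At P = 105, Q = 309.232.
dQ/dP = −76/(2√P) = -3.708.
ε = (dQ/dP)(P/Q) = (-3.708)(105/309.232).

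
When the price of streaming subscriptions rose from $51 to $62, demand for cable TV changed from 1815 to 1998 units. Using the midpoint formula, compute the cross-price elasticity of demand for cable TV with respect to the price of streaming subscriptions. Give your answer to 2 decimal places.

0.49

ΔQ_x = 1998 − 1815 = 183; ΔP_y = 62 − 51 = 11.
Midpoints: P̄_y = 56.50, Q̄_x = 1906.5.
ε_xy = (ΔQ_x/ΔP_y)(P̄_y/Q̄_x) = (183/11)(56.50/1906.5).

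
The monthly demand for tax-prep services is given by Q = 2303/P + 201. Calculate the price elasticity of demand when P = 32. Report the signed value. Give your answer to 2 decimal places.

-0.26

At P = 32, Q = 272.969.
dQ/dP = −2303/P² = -2.249.
ε = (dQ/dP)(P/Q) = (-2.249)(32/272.969).
|ε| < 1, so demand is inelastic at this price.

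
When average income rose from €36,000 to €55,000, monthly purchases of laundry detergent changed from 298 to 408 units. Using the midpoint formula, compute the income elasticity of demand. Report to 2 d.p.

ΔQ = 110, ΔI = 19000. Midpoints: Ī = 45,500, Q̄ = 353.0.
ε_I = (ΔQ/ΔI)(Ī/Q̄) = (110/19000)(45500/353.0).

0.75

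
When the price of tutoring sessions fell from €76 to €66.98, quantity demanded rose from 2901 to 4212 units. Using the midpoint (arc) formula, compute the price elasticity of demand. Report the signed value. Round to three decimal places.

-2.922

ΔQ = 4212 − 2901 = 1311; ΔP = 66.98 − 76 = -9.02.
Midpoints: P̄ = 71.49, Q̄ = 3556.5.
ε = (ΔQ/ΔP)(P̄/Q̄) = (1311/-9.02)(71.49/3556.5).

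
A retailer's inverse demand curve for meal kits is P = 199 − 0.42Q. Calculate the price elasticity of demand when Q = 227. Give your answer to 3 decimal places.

-1.087

At Q = 227, P = 199 − 0.42(227) = 103.66.
dP/dQ = −0.42, so dQ/dP = 1/(−0.42) = -2.381.
ε = (dQ/dP)(P/Q) = (-2.381)(103.66/227).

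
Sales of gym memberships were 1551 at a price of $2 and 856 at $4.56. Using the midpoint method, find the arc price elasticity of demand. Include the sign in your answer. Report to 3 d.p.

-0.740

ΔQ = 856 − 1551 = -695; ΔP = 4.56 − 2 = 2.56.
Midpoints: P̄ = 3.28, Q̄ = 1203.5.
ε = (ΔQ/ΔP)(P̄/Q̄) = (-695/2.56)(3.28/1203.5).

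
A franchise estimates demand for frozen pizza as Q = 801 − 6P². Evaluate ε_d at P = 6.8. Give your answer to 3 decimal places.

-1.060

At P = 6.8, Q = 523.560.
dQ/dP = −12P = -81.600.
ε = (dQ/dP)(P/Q) = (-81.600)(6.8/523.560).
|ε| > 1, so demand is elastic at this price.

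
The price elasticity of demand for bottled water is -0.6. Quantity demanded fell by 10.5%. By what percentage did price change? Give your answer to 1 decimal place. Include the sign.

17.5%

%ΔP ≈ %ΔQ / ε = (-10.5%)/(-0.6) = 17.50%.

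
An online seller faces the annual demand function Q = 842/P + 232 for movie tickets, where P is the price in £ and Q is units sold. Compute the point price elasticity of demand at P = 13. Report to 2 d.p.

At P = 13, Q = 296.769.
dQ/dP = −842/P² = -4.982.
ε = (dQ/dP)(P/Q) = (-4.982)(13/296.769).
|ε| < 1, so demand is inelastic at this price.

-0.22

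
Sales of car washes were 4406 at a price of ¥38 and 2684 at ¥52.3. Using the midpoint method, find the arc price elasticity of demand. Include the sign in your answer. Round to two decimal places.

ΔQ = 2684 − 4406 = -1722; ΔP = 52.3 − 38 = 14.3.
Midpoints: P̄ = 45.15, Q̄ = 3545.0.
ε = (ΔQ/ΔP)(P̄/Q̄) = (-1722/14.3)(45.15/3545.0).

-1.53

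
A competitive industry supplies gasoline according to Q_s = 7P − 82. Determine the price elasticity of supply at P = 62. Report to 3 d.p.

1.233

At P = 62, Q_s = 352.
dQ_s/dP = 7.
ε_s = (dQ_s/dP)(P/Q_s) = (7)(62/352).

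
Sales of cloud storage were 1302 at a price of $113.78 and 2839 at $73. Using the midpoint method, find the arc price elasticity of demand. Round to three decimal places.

-1.700

ΔQ = 2839 − 1302 = 1537; ΔP = 73 − 113.78 = -40.78.
Midpoints: P̄ = 93.39, Q̄ = 2070.5.
ε = (ΔQ/ΔP)(P̄/Q̄) = (1537/-40.78)(93.39/2070.5).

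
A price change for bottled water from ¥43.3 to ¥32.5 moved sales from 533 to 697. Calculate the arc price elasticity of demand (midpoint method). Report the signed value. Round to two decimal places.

-0.94

ΔQ = 697 − 533 = 164; ΔP = 32.5 − 43.3 = -10.8.
Midpoints: P̄ = 37.90, Q̄ = 615.0.
ε = (ΔQ/ΔP)(P̄/Q̄) = (164/-10.8)(37.90/615.0).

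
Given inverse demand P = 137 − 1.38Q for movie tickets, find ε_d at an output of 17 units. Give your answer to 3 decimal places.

At Q = 17, P = 137 − 1.38(17) = 113.54.
dP/dQ = −1.38, so dQ/dP = 1/(−1.38) = -0.725.
ε = (dQ/dP)(P/Q) = (-0.725)(113.54/17).

-4.840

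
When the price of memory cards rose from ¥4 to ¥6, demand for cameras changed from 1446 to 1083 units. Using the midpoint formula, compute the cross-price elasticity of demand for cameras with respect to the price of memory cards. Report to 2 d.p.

ΔQ_x = 1083 − 1446 = -363; ΔP_y = 6 − 4 = 2.
Midpoints: P̄_y = 5.00, Q̄_x = 1264.5.
ε_xy = (ΔQ_x/ΔP_y)(P̄_y/Q̄_x) = (-363/2)(5.00/1264.5).

-0.72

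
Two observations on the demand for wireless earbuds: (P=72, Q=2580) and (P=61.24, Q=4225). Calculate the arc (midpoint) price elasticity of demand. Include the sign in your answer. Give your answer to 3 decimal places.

-2.993

ΔQ = 4225 − 2580 = 1645; ΔP = 61.24 − 72 = -10.76.
Midpoints: P̄ = 66.62, Q̄ = 3402.5.
ε = (ΔQ/ΔP)(P̄/Q̄) = (1645/-10.76)(66.62/3402.5).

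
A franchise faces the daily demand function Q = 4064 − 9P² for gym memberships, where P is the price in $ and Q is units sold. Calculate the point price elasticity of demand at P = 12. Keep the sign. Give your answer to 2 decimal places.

At P = 12, Q = 2768.
dQ/dP = −18P = -216.
ε = (dQ/dP)(P/Q) = (-216)(12/2768).

-0.94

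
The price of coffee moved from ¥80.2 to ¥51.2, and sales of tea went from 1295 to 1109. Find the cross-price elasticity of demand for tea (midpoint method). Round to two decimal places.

ΔQ_x = 1109 − 1295 = -186; ΔP_y = 51.2 − 80.2 = -29.
Midpoints: P̄_y = 65.70, Q̄_x = 1202.0.
ε_xy = (ΔQ_x/ΔP_y)(P̄_y/Q̄_x) = (-186/-29)(65.70/1202.0).
ε_xy > 0, so the goods are substitutes.

0.35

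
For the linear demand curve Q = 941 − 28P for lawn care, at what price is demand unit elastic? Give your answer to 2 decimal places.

16.80

For linear demand Q = a − bP, ε = −bP/(a − bP). |ε| = 1 when bP = a − bP, i.e. P = a/(2b).
P = 941/(2·28) = 941/56 = 16.8036.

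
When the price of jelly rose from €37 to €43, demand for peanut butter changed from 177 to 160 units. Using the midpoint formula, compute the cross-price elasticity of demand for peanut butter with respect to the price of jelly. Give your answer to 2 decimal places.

-0.67

ΔQ_x = 160 − 177 = -17; ΔP_y = 43 − 37 = 6.
Midpoints: P̄_y = 40.00, Q̄_x = 168.5.
ε_xy = (ΔQ_x/ΔP_y)(P̄_y/Q̄_x) = (-17/6)(40.00/168.5).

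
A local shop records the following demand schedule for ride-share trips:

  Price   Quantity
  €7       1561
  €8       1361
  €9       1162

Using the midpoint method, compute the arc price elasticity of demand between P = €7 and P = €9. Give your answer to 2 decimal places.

-1.17

At P = 7, Q = 1561; at P = 9, Q = 1162.
ΔQ = -399, ΔP = 2. Midpoints: P̄ = 8.00, Q̄ = 1361.5.
ε = (ΔQ/ΔP)(P̄/Q̄) = (-399/2)(8.00/1361.5).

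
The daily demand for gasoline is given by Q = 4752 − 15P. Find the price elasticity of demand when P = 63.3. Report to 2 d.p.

-0.25

At P = 63.3, Q = 3802.500.
dQ/dP = −15.
ε = (dQ/dP)(P/Q) = (-15)(63.3/3802.500).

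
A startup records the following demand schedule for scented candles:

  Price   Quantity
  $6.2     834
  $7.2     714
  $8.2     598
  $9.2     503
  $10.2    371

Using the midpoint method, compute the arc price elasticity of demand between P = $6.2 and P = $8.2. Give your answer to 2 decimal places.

-1.19

At P = 6.2, Q = 834; at P = 8.2, Q = 598.
ΔQ = -236, ΔP = 2.0. Midpoints: P̄ = 7.20, Q̄ = 716.0.
ε = (ΔQ/ΔP)(P̄/Q̄) = (-236/2.0)(7.20/716.0).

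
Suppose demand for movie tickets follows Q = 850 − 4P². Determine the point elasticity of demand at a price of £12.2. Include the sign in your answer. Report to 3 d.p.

At P = 12.2, Q = 254.640.
dQ/dP = −8P = -97.600.
ε = (dQ/dP)(P/Q) = (-97.600)(12.2/254.640).

-4.676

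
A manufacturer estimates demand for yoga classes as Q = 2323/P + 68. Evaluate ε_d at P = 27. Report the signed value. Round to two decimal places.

-0.56

At P = 27, Q = 154.037.
dQ/dP = −2323/P² = -3.187.
ε = (dQ/dP)(P/Q) = (-3.187)(27/154.037).
|ε| < 1, so demand is inelastic at this price.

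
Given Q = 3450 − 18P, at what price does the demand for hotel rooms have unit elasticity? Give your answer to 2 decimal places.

For linear demand Q = a − bP, ε = −bP/(a − bP). |ε| = 1 when bP = a − bP, i.e. P = a/(2b).
P = 3450/(2·18) = 3450/36 = 95.8333.

95.83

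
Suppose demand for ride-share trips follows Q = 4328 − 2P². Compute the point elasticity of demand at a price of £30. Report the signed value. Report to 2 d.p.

-1.42

At P = 30, Q = 2528.
dQ/dP = −4P = -120.
ε = (dQ/dP)(P/Q) = (-120)(30/2528).
|ε| > 1, so demand is elastic at this price.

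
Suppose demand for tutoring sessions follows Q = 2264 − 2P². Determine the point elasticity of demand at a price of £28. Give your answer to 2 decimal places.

-4.51

At P = 28, Q = 696.
dQ/dP = −4P = -112.
ε = (dQ/dP)(P/Q) = (-112)(28/696).
|ε| > 1, so demand is elastic at this price.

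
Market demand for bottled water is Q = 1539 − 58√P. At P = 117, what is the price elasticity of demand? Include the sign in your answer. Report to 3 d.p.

-0.344

At P = 117, Q = 911.634.
dQ/dP = −58/(2√P) = -2.681.
ε = (dQ/dP)(P/Q) = (-2.681)(117/911.634).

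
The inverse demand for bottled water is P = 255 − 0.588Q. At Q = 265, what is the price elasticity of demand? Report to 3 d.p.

At Q = 265, P = 255 − 0.588(265) = 99.18.
dP/dQ = −0.588, so dQ/dP = 1/(−0.588) = -1.701.
ε = (dQ/dP)(P/Q) = (-1.701)(99.18/265).

-0.637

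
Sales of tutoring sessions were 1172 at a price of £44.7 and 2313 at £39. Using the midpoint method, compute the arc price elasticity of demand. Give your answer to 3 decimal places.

ΔQ = 2313 − 1172 = 1141; ΔP = 39 − 44.7 = -5.7.
Midpoints: P̄ = 41.85, Q̄ = 1742.5.
ε = (ΔQ/ΔP)(P̄/Q̄) = (1141/-5.7)(41.85/1742.5).

-4.808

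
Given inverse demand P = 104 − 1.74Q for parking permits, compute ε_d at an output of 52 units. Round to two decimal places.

-0.15

At Q = 52, P = 104 − 1.74(52) = 13.52.
dP/dQ = −1.74, so dQ/dP = 1/(−1.74) = -0.575.
ε = (dQ/dP)(P/Q) = (-0.575)(13.52/52).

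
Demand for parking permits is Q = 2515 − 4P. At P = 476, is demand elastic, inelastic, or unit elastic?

elastic

Q = 611, dQ/dP = -4.
ε = (dQ/dP)(P/Q) ≈ -3.116.
|ε| = 3.12 > 1.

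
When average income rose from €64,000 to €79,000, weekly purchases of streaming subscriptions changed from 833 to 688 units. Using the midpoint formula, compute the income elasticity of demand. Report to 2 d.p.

ΔQ = -145, ΔI = 15000. Midpoints: Ī = 71,500, Q̄ = 760.5.
ε_I = (ΔQ/ΔI)(Ī/Q̄) = (-145/15000)(71500/760.5).

-0.91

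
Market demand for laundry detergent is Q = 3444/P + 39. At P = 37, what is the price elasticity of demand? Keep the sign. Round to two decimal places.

-0.70

At P = 37, Q = 132.081.
dQ/dP = −3444/P² = -2.516.
ε = (dQ/dP)(P/Q) = (-2.516)(37/132.081).
|ε| < 1, so demand is inelastic at this price.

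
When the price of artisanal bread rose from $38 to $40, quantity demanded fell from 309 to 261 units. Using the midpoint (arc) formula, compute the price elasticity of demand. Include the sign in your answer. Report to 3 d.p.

-3.284

ΔQ = 261 − 309 = -48; ΔP = 40 − 38 = 2.
Midpoints: P̄ = 39.00, Q̄ = 285.0.
ε = (ΔQ/ΔP)(P̄/Q̄) = (-48/2)(39.00/285.0).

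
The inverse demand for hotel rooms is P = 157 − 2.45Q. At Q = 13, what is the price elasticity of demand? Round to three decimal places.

At Q = 13, P = 157 − 2.45(13) = 125.15.
dP/dQ = −2.45, so dQ/dP = 1/(−2.45) = -0.408.
ε = (dQ/dP)(P/Q) = (-0.408)(125.15/13).

-3.929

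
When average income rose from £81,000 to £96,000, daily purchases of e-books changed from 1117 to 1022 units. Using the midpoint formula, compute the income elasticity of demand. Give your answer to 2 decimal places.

ΔQ = -95, ΔI = 15000. Midpoints: Ī = 88,500, Q̄ = 1069.5.
ε_I = (ΔQ/ΔI)(Ī/Q̄) = (-95/15000)(88500/1069.5).
ε_I < 0, so the good is inferior.

-0.52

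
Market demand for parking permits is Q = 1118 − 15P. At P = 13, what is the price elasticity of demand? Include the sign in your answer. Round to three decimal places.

-0.211

At P = 13, Q = 923.
dQ/dP = −15.
ε = (dQ/dP)(P/Q) = (-15)(13/923).
|ε| < 1, so demand is inelastic at this price.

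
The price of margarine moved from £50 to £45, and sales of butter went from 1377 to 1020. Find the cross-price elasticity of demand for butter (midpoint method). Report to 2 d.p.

ΔQ_x = 1020 − 1377 = -357; ΔP_y = 45 − 50 = -5.
Midpoints: P̄_y = 47.50, Q̄_x = 1198.5.
ε_xy = (ΔQ_x/ΔP_y)(P̄_y/Q̄_x) = (-357/-5)(47.50/1198.5).
ε_xy > 0, so the goods are substitutes.

2.83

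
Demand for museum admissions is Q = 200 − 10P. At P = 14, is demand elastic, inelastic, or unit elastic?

elastic

Q = 60, dQ/dP = -10.
ε = (dQ/dP)(P/Q) ≈ -2.333.
|ε| = 2.33 > 1.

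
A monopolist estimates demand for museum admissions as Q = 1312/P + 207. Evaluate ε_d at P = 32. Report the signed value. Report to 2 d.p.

At P = 32, Q = 248.
dQ/dP = −1312/P² = -1.281.
ε = (dQ/dP)(P/Q) = (-1.281)(32/248).

-0.17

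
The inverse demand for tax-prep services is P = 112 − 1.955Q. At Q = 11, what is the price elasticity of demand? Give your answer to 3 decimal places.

At Q = 11, P = 112 − 1.955(11) = 90.50.
dP/dQ = −1.955, so dQ/dP = 1/(−1.955) = -0.512.
ε = (dQ/dP)(P/Q) = (-0.512)(90.50/11).

-4.208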